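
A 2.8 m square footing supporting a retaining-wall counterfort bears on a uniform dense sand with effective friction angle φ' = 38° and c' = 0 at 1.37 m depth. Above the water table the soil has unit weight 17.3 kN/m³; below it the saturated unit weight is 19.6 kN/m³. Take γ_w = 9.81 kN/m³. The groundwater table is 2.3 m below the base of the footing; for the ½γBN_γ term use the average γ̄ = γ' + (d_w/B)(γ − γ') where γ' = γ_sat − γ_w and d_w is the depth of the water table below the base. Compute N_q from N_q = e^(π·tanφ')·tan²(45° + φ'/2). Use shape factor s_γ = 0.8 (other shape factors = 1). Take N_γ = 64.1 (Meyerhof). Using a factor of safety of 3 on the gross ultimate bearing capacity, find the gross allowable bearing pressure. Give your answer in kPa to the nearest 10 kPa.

q_all ≈ 770 kPa

N_q = e^(π·tan38°)·tan²(64°) = 48.93.
Effective surcharge at the founding depth q = γ·D_f = 17.3 × 1.37 = 23.701 kPa.
With d_w = 2.3 m < B, γ̄ = 9.79 + (2.3/2.8) × (17.3 − 9.79) = 15.959 kN/m³.
q_ult = q·N_q + 0.5·γ·B·N_γ·s_γ
     = 23.701 × 48.933 + 0.5 × 15.959 × 2.8 × 64.1 × 0.8
     = 1159.8 + 1145.7 = 2305.5 kPa.
q_all = 2305.5 / 3 = 768.5 kPa.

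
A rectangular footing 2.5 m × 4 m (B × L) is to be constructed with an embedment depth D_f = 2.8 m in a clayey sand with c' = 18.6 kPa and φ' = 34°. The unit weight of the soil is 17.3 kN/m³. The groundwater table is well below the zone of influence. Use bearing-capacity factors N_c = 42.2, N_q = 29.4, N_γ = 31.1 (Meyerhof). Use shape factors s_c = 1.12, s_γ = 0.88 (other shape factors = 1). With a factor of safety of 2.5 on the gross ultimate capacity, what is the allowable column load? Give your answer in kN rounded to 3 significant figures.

q = γ·D_f = 17.3 × 2.8 = 48.44 kPa.
c·N_c·s_c = 18.6 × 42.2 × 1.12 = 879.11 kPa
q·N_q = 48.44 × 29.4 = 1424.1 kPa
0.5·γ·B·N_γ·s_γ = 0.5 × 17.3 × 2.5 × 31.1 × 0.88 = 591.83 kPa
q_ult = 879.11 + 1424.1 + 591.83 = 2895.1 kPa.
Gross allowable pressure q_all = 2895.1 / 2.5 = 1158 kPa.
Footing area = 10 m², so allowable column load = 1158 × 10 = 11580 kN.

P_all ≈ 11600 kN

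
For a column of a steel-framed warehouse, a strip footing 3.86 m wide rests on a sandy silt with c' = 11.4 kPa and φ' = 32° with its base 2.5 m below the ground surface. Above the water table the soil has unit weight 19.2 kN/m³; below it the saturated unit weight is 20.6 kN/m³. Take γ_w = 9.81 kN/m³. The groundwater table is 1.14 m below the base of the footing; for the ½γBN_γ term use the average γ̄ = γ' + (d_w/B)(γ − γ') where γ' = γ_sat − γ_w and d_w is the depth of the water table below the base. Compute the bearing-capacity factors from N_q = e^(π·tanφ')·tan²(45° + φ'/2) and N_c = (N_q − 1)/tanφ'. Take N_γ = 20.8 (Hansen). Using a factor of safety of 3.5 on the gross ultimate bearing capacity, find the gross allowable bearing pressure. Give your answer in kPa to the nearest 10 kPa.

N_q = e^(π·tan32°)·tan²(61°) = 23.18; N_c = (N_q − 1)/tanφ' = 35.49.
Overburden at base level: q = 19.2 × 2.5 = 48 kPa.
The water table is 1.14 m below the base (< B = 3.86 m), so the ½γBN_γ term uses γ̄ = γ' + (d_w/B)(γ − γ') = 10.79 + (1.14/3.86)(19.2 − 10.79) = 13.274 kN/m³.
Cohesion term c·N_c = 11.4 × 35.49 = 404.59 kPa; surcharge term q·N_q = 48 × 23.177 = 1112.5 kPa; self-weight term 0.5·γ·B·N_γ = 0.5 × 13.274 × 3.86 × 20.8 = 532.86 kPa.
q_ult = 404.59 + 1112.5 + 532.86 = 2049.9 kPa.
q_all = 2049.9 / 3.5 = 585.7 kPa.

q_all ≈ 590 kPa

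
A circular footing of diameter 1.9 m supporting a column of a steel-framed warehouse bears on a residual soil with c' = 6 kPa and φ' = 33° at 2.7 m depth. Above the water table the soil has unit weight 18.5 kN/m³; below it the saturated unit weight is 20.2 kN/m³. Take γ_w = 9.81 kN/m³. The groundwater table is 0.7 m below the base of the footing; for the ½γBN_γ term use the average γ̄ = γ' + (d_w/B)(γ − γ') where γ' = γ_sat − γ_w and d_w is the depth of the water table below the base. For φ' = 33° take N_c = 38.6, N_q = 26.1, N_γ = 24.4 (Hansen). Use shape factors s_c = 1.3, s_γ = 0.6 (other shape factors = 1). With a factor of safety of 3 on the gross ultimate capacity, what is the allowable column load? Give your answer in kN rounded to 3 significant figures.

Overburden at base level: q = 18.5 × 2.7 = 49.95 kPa.
The water table is 0.7 m below the base (< B = 1.9 m), so the ½γBN_γ term uses γ̄ = γ' + (d_w/B)(γ − γ') = 10.39 + (0.7/1.9)(18.5 − 10.39) = 13.378 kN/m³.
Cohesion term c·N_c·s_c = 6 × 38.6 × 1.3 = 301.08 kPa; surcharge term q·N_q = 49.95 × 26.1 = 1303.7 kPa; self-weight term 0.5·γ·B·N_γ·s_γ = 0.5 × 13.378 × 1.9 × 24.4 × 0.6 = 186.06 kPa.
q_ult = 301.08 + 1303.7 + 186.06 = 1790.8 kPa.
Gross allowable pressure q_all = 1790.8 / 3 = 596.94 kPa.
Footing area = 2.8353 m², so allowable column load = 596.94 × 2.8353 = 1692.5 kN.

P_all ≈ 1690 kN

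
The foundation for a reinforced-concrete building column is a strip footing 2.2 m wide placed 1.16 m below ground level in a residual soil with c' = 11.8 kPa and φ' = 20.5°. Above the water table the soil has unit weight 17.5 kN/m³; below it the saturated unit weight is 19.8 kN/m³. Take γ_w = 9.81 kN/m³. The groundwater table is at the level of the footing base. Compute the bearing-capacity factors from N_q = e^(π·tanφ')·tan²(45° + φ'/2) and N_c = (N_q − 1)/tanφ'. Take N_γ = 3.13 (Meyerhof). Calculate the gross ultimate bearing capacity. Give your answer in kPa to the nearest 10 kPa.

tan20.5° = 0.3739, so N_q = e^(π×0.3739)·tan²(55.25°) = 3.237 × 2.078 = 6.73.
N_c = (6.73 − 1)/tan20.5° = 15.31.
q = γ·D_f = 17.5 × 1.16 = 20.3 kPa.
For the ½γBN_γ term take γ' = 19.8 − 9.81 = 9.99 kN/m³ (soil below base is submerged).
c·N_c = 11.8 × 15.314 = 180.71 kPa
q·N_q = 20.3 × 6.7258 = 136.53 kPa
0.5·γ·B·N_γ = 0.5 × 9.99 × 2.2 × 3.13 = 34.396 kPa
q_ult = 180.71 + 136.53 + 34.396 = 351.64 kPa.

q_ult ≈ 350 kPa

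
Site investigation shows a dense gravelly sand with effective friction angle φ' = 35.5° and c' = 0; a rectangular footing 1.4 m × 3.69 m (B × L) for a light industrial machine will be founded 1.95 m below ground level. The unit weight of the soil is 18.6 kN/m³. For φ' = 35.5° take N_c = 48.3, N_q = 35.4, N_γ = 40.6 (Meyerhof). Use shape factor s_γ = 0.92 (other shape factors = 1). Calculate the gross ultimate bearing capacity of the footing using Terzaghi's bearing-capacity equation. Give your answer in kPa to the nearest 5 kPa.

q_ult ≈ 1770 kPa

Effective surcharge at the founding depth q = γ·D_f = 18.6 × 1.95 = 36.27 kPa.
q_ult = q·N_q + 0.5·γ·B·N_γ·s_γ
     = 36.27 × 35.4 + 0.5 × 18.6 × 1.4 × 40.6 × 0.92
     = 1284 + 486.32 = 1770.3 kPa.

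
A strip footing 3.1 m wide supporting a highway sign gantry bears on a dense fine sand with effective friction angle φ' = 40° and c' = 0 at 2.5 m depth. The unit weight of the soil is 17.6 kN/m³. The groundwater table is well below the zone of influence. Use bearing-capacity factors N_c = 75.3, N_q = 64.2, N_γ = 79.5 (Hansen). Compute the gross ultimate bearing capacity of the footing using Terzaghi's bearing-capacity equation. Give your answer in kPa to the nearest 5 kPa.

q = γ·D_f = 17.6 × 2.5 = 44 kPa.
q·N_q = 44 × 64.2 = 2824.8 kPa
0.5·γ·B·N_γ = 0.5 × 17.6 × 3.1 × 79.5 = 2168.8 kPa
q_ult = 2824.8 + 2168.8 = 4993.6 kPa.

q_ult ≈ 4995 kPa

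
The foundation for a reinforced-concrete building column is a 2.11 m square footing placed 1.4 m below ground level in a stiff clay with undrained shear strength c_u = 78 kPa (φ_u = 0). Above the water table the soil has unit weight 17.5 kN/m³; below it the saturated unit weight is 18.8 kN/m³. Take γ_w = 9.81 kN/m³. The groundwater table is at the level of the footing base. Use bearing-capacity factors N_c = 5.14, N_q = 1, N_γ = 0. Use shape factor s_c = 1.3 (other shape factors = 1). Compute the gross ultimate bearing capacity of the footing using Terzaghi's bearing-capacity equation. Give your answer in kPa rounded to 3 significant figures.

Overburden at base level: q = 17.5 × 1.4 = 24.5 kPa.
Cohesion term c·N_c·s_c = 78 × 5.14 × 1.3 = 521.2 kPa; surcharge term q·N_q = 24.5 × 1 = 24.5 kPa.
q_ult = 521.2 + 24.5 = 545.7 kPa.

q_ult ≈ 546 kPa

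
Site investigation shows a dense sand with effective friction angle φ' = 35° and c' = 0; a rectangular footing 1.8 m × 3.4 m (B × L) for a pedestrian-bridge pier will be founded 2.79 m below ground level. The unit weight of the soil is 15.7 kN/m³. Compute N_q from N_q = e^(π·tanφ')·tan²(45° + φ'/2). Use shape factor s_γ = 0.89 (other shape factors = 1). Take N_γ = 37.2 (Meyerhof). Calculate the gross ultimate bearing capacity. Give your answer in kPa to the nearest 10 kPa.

q_ult ≈ 1930 kPa

tan35° = 0.7002, so N_q = e^(π×0.7002)·tan²(62.5°) = 9.023 × 3.69 = 33.3.
Overburden at base level: q = 15.7 × 2.79 = 43.803 kPa.
Surcharge term q·N_q = 43.803 × 33.296 = 1458.5 kPa; self-weight term 0.5·γ·B·N_γ·s_γ = 0.5 × 15.7 × 1.8 × 37.2 × 0.89 = 467.82 kPa.
q_ult = 1458.5 + 467.82 = 1926.3 kPa.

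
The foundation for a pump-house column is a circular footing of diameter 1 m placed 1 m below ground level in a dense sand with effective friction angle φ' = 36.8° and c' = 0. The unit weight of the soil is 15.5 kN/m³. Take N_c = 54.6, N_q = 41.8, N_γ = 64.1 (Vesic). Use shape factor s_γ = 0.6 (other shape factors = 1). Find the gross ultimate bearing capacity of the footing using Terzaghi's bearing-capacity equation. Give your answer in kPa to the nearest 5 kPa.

Overburden at base level: q = 15.5 × 1 = 15.5 kPa.
Surcharge term q·N_q = 15.5 × 41.8 = 647.9 kPa; self-weight term 0.5·γ·B·N_γ·s_γ = 0.5 × 15.5 × 1 × 64.1 × 0.6 = 298.06 kPa.
q_ult = 647.9 + 298.06 = 945.96 kPa.

q_ult ≈ 945 kPa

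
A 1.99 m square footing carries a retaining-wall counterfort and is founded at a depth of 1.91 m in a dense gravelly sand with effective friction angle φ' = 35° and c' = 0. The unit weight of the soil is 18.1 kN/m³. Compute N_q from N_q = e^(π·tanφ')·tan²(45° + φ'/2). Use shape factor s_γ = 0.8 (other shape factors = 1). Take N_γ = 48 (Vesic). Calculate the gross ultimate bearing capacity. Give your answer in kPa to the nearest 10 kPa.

q_ult ≈ 1840 kPa

tan35° = 0.7002, so N_q = e^(π×0.7002)·tan²(62.5°) = 9.023 × 3.69 = 33.3.
Overburden at base level: q = 18.1 × 1.91 = 34.571 kPa.
Surcharge term q·N_q = 34.571 × 33.296 = 1151.1 kPa; self-weight term 0.5·γ·B·N_γ·s_γ = 0.5 × 18.1 × 1.99 × 48 × 0.8 = 691.56 kPa.
q_ult = 1151.1 + 691.56 = 1842.6 kPa.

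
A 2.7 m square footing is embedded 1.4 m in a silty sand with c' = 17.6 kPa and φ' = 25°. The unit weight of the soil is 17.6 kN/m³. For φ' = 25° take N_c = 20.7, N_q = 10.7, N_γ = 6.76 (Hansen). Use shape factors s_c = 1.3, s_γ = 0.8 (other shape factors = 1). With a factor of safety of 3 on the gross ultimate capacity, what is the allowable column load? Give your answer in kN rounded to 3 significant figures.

P_all ≈ 2100 kN

q = γ·D_f = 17.6 × 1.4 = 24.64 kPa.
c·N_c·s_c = 17.6 × 20.7 × 1.3 = 473.62 kPa
q·N_q = 24.64 × 10.7 = 263.65 kPa
0.5·γ·B·N_γ·s_γ = 0.5 × 17.6 × 2.7 × 6.76 × 0.8 = 128.49 kPa
q_ult = 473.62 + 263.65 + 128.49 = 865.76 kPa.
Gross allowable pressure q_all = 865.76 / 3 = 288.59 kPa.
Footing area = 7.29 m², so allowable column load = 288.59 × 7.29 = 2103.8 kN.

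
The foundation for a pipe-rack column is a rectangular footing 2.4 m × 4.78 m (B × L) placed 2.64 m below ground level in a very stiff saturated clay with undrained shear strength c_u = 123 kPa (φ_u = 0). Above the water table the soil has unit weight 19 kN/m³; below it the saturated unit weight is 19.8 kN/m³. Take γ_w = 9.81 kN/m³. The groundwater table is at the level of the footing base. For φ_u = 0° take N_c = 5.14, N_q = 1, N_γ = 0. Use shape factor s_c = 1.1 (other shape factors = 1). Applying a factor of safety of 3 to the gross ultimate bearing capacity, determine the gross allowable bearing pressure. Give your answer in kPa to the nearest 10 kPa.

Overburden at base level: q = 19 × 2.64 = 50.16 kPa.
Cohesion term c·N_c·s_c = 123 × 5.14 × 1.1 = 695.44 kPa; surcharge term q·N_q = 50.16 × 1 = 50.16 kPa.
q_ult = 695.44 + 50.16 = 745.6 kPa.
q_all = q_ult / FS = 745.6 / 3 = 248.53 kPa.

q_all ≈ 250 kPa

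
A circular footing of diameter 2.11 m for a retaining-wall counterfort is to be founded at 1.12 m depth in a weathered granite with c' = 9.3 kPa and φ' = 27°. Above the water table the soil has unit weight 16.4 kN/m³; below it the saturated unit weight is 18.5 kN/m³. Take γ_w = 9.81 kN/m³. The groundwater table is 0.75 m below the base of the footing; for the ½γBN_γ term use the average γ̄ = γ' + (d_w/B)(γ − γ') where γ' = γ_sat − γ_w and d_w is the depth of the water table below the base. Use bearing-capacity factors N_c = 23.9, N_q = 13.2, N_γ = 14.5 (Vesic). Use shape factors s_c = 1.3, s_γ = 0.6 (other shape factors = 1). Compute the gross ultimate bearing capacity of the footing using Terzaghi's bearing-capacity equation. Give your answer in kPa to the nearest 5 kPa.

q_ult ≈ 635 kPa

q = γ·D_f = 16.4 × 1.12 = 18.368 kPa.
γ' = 8.69 kN/m³; averaging over the depth B below the base, γ̄ = γ' + (d_w/B)(γ − γ') = 11.431 kN/m³.
c·N_c·s_c = 9.3 × 23.9 × 1.3 = 288.95 kPa
q·N_q = 18.368 × 13.2 = 242.46 kPa
0.5·γ·B·N_γ·s_γ = 0.5 × 11.431 × 2.11 × 14.5 × 0.6 = 104.92 kPa
q_ult = 288.95 + 242.46 + 104.92 = 636.32 kPa.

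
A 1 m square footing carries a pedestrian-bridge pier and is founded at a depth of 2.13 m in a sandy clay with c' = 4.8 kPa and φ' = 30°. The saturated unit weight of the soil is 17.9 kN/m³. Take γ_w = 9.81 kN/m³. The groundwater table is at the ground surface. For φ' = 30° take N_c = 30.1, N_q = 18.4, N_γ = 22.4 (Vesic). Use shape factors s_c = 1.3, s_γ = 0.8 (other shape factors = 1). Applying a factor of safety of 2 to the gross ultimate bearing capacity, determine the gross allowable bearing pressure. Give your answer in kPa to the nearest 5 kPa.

q_all ≈ 290 kPa

With the water table at the surface the whole profile is submerged: γ' = 17.9 − 9.81 = 8.09 kN/m³, so q = γ'·D_f = 17.232 kPa; the same γ' applies in the ½γBN_γ term.
q_ult = c·N_c·s_c + q·N_q + 0.5·γ·B·N_γ·s_γ
     = 4.8 × 30.1 × 1.3 + 17.232 × 18.4 + 0.5 × 8.09 × 1 × 22.4 × 0.8
     = 187.82 + 317.06 + 72.486 = 577.37 kPa.
q_all = q_ult / FS = 577.37 / 2 = 288.69 kPa.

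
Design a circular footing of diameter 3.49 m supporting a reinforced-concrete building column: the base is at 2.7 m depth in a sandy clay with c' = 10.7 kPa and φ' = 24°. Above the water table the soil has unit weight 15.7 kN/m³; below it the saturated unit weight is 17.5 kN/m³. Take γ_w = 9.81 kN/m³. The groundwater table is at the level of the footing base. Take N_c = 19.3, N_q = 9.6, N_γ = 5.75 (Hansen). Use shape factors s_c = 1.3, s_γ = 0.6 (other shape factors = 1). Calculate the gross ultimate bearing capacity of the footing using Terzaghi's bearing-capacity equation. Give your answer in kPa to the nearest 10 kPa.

q = γ·D_f = 15.7 × 2.7 = 42.39 kPa.
For the ½γBN_γ term take γ' = 17.5 − 9.81 = 7.69 kN/m³ (soil below base is submerged).
c·N_c·s_c = 10.7 × 19.3 × 1.3 = 268.46 kPa
q·N_q = 42.39 × 9.6 = 406.94 kPa
0.5·γ·B·N_γ·s_γ = 0.5 × 7.69 × 3.49 × 5.75 × 0.6 = 46.296 kPa
q_ult = 268.46 + 406.94 + 46.296 = 721.7 kPa.

q_ult ≈ 720 kPa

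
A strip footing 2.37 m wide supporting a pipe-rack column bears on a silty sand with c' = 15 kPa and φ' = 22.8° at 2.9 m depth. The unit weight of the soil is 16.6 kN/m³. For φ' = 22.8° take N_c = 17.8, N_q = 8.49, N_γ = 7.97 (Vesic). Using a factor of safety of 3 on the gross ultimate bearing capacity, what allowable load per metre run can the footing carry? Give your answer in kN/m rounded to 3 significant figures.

Overburden at base level: q = 16.6 × 2.9 = 48.14 kPa.
Cohesion term c·N_c = 15 × 17.8 = 267 kPa; surcharge term q·N_q = 48.14 × 8.49 = 408.71 kPa; self-weight term 0.5·γ·B·N_γ = 0.5 × 16.6 × 2.37 × 7.97 = 156.78 kPa.
q_ult = 267 + 408.71 + 156.78 = 832.49 kPa.
Gross allowable pressure q_all = 832.49 / 3 = 277.5 kPa.
Allowable wall load = q_all × B = 277.5 × 2.37 = 657.66 kN per metre run.

≈ 658 kN/m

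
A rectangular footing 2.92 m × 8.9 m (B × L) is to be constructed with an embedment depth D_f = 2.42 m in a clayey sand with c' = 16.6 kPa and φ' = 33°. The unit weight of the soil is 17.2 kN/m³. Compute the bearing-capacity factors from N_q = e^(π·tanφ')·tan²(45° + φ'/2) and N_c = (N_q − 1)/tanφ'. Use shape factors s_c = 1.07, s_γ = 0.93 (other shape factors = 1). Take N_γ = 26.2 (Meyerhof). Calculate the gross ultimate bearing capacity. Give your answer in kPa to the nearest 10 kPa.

q_ult ≈ 2380 kPa

tan33° = 0.6494, so N_q = e^(π×0.6494)·tan²(61.5°) = 7.692 × 3.392 = 26.09.
N_c = (26.09 − 1)/tan33° = 38.64.
q = γ·D_f = 17.2 × 2.42 = 41.624 kPa.
c·N_c·s_c = 16.6 × 38.638 × 1.07 = 686.29 kPa
q·N_q = 41.624 × 26.092 = 1086.1 kPa
0.5·γ·B·N_γ·s_γ = 0.5 × 17.2 × 2.92 × 26.2 × 0.93 = 611.88 kPa
q_ult = 686.29 + 1086.1 + 611.88 = 2384.2 kPa.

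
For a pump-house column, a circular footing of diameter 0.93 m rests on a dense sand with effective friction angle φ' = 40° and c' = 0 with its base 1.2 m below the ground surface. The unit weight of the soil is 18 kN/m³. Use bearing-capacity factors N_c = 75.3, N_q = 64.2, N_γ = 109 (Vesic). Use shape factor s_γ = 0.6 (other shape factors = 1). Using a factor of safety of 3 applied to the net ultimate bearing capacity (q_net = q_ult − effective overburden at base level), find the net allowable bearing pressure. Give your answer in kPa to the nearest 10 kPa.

q_all(net) ≈ 640 kPa

q = γ·D_f = 18 × 1.2 = 21.6 kPa.
q·N_q = 21.6 × 64.2 = 1386.7 kPa
0.5·γ·B·N_γ·s_γ = 0.5 × 18 × 0.93 × 109 × 0.6 = 547.4 kPa
q_ult = 1386.7 + 547.4 = 1934.1 kPa.
Net ultimate: q_net = 1934.1 − 21.6 = 1912.5 kPa.
q_all(net) = 1912.5 / 3 = 637.51 kPa.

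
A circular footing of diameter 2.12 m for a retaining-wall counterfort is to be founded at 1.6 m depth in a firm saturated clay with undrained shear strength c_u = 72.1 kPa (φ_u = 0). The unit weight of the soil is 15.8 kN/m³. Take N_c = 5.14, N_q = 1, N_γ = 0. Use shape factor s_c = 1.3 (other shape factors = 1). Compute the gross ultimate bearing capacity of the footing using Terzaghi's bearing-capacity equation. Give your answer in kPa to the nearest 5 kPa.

q_ult ≈ 505 kPa

Effective surcharge at the founding depth q = γ·D_f = 15.8 × 1.6 = 25.28 kPa.
q_ult = c·N_c·s_c + q·N_q
     = 72.1 × 5.14 × 1.3 + 25.28 × 1
     = 481.77 + 25.28 = 507.05 kPa.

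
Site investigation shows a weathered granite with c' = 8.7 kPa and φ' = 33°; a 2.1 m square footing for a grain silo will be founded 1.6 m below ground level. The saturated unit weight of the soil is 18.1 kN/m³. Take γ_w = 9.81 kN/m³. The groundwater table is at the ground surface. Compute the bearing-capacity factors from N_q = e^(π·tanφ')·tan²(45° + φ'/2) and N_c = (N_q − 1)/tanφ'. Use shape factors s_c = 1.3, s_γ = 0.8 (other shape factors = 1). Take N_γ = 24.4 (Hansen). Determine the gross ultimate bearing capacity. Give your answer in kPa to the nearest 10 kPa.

q_ult ≈ 950 kPa

tan33° = 0.6494, so N_q = e^(π×0.6494)·tan²(61.5°) = 7.692 × 3.392 = 26.09.
N_c = (26.09 − 1)/tan33° = 38.64.
Water table at ground surface, so effective unit weight γ' = 18.1 − 9.81 = 8.29 kN/m³ is used throughout; overburden q = 8.29 × 1.6 = 13.264 kPa; the same γ' applies in the ½γBN_γ term.
Cohesion term c·N_c·s_c = 8.7 × 38.638 × 1.3 = 437 kPa; surcharge term q·N_q = 13.264 × 26.092 = 346.08 kPa; self-weight term 0.5·γ·B·N_γ·s_γ = 0.5 × 8.29 × 2.1 × 24.4 × 0.8 = 169.91 kPa.
q_ult = 437 + 346.08 + 169.91 = 953 kPa.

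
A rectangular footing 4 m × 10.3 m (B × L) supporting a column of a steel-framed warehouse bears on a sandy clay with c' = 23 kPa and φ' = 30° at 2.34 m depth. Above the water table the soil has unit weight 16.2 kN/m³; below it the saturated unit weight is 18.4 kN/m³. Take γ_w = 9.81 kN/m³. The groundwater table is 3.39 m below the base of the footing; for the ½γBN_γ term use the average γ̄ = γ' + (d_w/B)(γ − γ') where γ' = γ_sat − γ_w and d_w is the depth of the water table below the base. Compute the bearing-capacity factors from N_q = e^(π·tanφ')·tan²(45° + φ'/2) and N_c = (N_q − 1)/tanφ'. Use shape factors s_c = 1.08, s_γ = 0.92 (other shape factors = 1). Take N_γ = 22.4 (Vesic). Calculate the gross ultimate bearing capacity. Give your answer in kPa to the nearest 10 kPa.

tan30° = 0.5774, so N_q = e^(π×0.5774)·tan²(60°) = 6.134 × 3.0 = 18.4.
N_c = (18.4 − 1)/tan30° = 30.14.
Effective surcharge at the founding depth q = γ·D_f = 16.2 × 2.34 = 37.908 kPa.
With d_w = 3.39 m < B, γ̄ = 8.59 + (3.39/4) × (16.2 − 8.59) = 15.039 kN/m³.
q_ult = c·N_c·s_c + q·N_q + 0.5·γ·B·N_γ·s_γ
     = 23 × 30.14 × 1.08 + 37.908 × 18.401 + 0.5 × 15.039 × 4 × 22.4 × 0.92
     = 748.67 + 697.55 + 619.87 = 2066.1 kPa.

q_ult ≈ 2070 kPa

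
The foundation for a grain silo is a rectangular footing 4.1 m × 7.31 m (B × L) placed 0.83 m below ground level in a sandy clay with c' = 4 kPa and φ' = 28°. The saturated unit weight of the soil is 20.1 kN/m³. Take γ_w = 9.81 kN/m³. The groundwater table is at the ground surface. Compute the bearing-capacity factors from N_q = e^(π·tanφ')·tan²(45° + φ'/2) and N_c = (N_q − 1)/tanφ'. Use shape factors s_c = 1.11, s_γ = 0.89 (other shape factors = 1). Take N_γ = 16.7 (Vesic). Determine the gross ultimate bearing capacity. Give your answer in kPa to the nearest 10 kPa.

tan28° = 0.5317, so N_q = e^(π×0.5317)·tan²(59°) = 5.314 × 2.77 = 14.72.
N_c = (14.72 − 1)/tan28° = 25.8.
With the water table at the surface the whole profile is submerged: γ' = 20.1 − 9.81 = 10.29 kN/m³, so q = γ'·D_f = 8.5407 kPa; the same γ' applies in the ½γBN_γ term.
q_ult = c·N_c·s_c + q·N_q + 0.5·γ·B·N_γ·s_γ
     = 4 × 25.803 × 1.11 + 8.5407 × 14.72 + 0.5 × 10.29 × 4.1 × 16.7 × 0.89
     = 114.57 + 125.72 + 313.53 = 553.81 kPa.

q_ult ≈ 550 kPa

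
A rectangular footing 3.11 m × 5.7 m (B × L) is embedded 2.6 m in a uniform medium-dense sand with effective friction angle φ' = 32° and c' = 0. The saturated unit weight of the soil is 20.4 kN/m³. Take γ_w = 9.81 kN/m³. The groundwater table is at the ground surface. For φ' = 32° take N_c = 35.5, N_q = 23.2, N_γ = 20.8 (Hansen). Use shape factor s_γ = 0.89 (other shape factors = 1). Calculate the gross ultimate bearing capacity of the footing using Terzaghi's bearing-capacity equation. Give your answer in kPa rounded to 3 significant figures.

q_ult ≈ 944 kPa

With the water table at the surface the whole profile is submerged: γ' = 20.4 − 9.81 = 10.59 kN/m³, so q = γ'·D_f = 27.534 kPa; the same γ' applies in the ½γBN_γ term.
q_ult = q·N_q + 0.5·γ·B·N_γ·s_γ
     = 27.534 × 23.2 + 0.5 × 10.59 × 3.11 × 20.8 × 0.89
     = 638.79 + 304.85 = 943.63 kPa.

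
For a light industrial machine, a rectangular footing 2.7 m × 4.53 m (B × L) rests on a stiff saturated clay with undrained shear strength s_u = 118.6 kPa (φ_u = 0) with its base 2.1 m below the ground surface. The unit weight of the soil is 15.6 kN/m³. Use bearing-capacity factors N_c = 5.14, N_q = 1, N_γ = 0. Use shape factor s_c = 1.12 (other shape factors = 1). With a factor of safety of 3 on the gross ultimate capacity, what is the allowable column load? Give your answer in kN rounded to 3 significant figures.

P_all ≈ 2920 kN

Overburden at base level: q = 15.6 × 2.1 = 32.76 kPa.
Cohesion term c·N_c·s_c = 118.6 × 5.14 × 1.12 = 682.76 kPa; surcharge term q·N_q = 32.76 × 1 = 32.76 kPa.
q_ult = 682.76 + 32.76 = 715.52 kPa.
Gross allowable pressure q_all = 715.52 / 3 = 238.51 kPa.
Footing area = 12.231 m², so allowable column load = 238.51 × 12.231 = 2917.2 kN.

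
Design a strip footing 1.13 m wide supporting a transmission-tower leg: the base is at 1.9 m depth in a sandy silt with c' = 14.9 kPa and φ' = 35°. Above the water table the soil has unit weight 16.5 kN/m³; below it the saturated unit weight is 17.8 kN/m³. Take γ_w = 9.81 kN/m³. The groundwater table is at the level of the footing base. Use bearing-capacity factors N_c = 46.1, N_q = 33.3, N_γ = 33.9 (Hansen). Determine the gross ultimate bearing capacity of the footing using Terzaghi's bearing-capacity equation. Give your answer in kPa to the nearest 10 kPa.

q_ult ≈ 1880 kPa

Effective surcharge at the founding depth q = γ·D_f = 16.5 × 1.9 = 31.35 kPa.
The water table coincides with the base, so in the self-weight term γ → γ' = 7.99 kN/m³.
q_ult = c·N_c + q·N_q + 0.5·γ·B·N_γ
     = 14.9 × 46.1 + 31.35 × 33.3 + 0.5 × 7.99 × 1.13 × 33.9
     = 686.89 + 1044 + 153.04 = 1883.9 kPa.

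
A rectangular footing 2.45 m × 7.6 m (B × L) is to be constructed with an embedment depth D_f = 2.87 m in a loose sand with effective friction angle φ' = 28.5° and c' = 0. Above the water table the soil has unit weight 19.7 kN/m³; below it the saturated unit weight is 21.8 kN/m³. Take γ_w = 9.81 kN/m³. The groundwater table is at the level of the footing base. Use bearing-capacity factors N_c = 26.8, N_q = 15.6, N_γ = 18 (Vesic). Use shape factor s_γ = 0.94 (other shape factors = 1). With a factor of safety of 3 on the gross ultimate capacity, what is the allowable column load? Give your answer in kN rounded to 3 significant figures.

Effective surcharge at the founding depth q = γ·D_f = 19.7 × 2.87 = 56.539 kPa.
The water table coincides with the base, so in the self-weight term γ → γ' = 11.99 kN/m³.
q_ult = q·N_q + 0.5·γ·B·N_γ·s_γ
     = 56.539 × 15.6 + 0.5 × 11.99 × 2.45 × 18 × 0.94
     = 882.01 + 248.52 = 1130.5 kPa.
Gross allowable pressure q_all = 1130.5 / 3 = 376.84 kPa.
Footing area = 18.62 m², so allowable column load = 376.84 × 18.62 = 7016.8 kN.

P_all ≈ 7020 kN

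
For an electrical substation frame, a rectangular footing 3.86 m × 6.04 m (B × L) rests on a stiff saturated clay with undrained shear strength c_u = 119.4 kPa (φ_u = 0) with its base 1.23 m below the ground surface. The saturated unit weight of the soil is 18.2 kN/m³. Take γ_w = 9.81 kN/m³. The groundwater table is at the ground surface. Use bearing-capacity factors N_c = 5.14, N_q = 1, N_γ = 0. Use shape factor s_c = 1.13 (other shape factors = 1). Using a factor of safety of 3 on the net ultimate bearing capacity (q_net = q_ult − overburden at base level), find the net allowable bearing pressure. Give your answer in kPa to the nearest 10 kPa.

γ' = 18.2 − 9.81 = 8.39 kN/m³ (submerged throughout). q = 8.39 × 1.23 = 10.32 kPa.
c·N_c·s_c = 119.4 × 5.14 × 1.13 = 693.5 kPa
q·N_q = 10.32 × 1 = 10.32 kPa
q_ult = 693.5 + 10.32 = 703.82 kPa.
q_net = 703.82 − 10.32 = 693.5 kPa.
q_all(net) = 693.5 / 3 = 231.17 kPa.

q_all(net) ≈ 230 kPa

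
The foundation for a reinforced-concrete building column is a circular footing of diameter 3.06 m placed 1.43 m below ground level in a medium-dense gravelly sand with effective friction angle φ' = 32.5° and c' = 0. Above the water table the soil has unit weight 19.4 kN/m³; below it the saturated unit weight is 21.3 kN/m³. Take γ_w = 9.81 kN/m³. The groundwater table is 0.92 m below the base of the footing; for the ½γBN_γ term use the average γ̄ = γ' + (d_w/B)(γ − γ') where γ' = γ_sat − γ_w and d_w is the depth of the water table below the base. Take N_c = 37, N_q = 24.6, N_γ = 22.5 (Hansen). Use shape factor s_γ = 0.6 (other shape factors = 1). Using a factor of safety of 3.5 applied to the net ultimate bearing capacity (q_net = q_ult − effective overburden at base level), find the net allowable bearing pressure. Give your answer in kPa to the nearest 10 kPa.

q_all(net) ≈ 270 kPa

Overburden at base level: q = 19.4 × 1.43 = 27.742 kPa.
The water table is 0.92 m below the base (< B = 3.06 m), so the ½γBN_γ term uses γ̄ = γ' + (d_w/B)(γ − γ') = 11.49 + (0.92/3.06)(19.4 − 11.49) = 13.868 kN/m³.
Surcharge term q·N_q = 27.742 × 24.6 = 682.45 kPa; self-weight term 0.5·γ·B·N_γ·s_γ = 0.5 × 13.868 × 3.06 × 22.5 × 0.6 = 286.45 kPa.
q_ult = 682.45 + 286.45 = 968.9 kPa.
Net ultimate: q_net = 968.9 − 27.742 = 941.16 kPa.
q_all(net) = 941.16 / 3.5 = 268.9 kPa.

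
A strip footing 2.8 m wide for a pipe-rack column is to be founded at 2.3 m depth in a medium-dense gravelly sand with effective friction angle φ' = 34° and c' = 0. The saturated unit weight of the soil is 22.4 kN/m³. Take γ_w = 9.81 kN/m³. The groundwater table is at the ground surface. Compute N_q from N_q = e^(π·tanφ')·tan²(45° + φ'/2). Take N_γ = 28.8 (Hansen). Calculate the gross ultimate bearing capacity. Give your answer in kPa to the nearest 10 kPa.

q_ult ≈ 1360 kPa

tan34° = 0.6745, so N_q = e^(π×0.6745)·tan²(62°) = 8.323 × 3.537 = 29.44.
γ' = 22.4 − 9.81 = 12.59 kN/m³ (submerged throughout). q = 12.59 × 2.3 = 28.957 kPa; the same γ' applies in the ½γBN_γ term.
q·N_q = 28.957 × 29.44 = 852.49 kPa
0.5·γ·B·N_γ = 0.5 × 12.59 × 2.8 × 28.8 = 507.63 kPa
q_ult = 852.49 + 507.63 = 1360.1 kPa.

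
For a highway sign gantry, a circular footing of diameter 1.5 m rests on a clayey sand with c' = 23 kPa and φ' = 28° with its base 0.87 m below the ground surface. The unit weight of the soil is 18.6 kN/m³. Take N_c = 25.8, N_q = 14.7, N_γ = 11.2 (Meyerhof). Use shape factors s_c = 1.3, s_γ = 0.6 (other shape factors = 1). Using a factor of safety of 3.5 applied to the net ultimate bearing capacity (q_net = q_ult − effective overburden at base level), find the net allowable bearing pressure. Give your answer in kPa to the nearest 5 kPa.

q_all(net) ≈ 310 kPa

q = γ·D_f = 18.6 × 0.87 = 16.182 kPa.
c·N_c·s_c = 23 × 25.8 × 1.3 = 771.42 kPa
q·N_q = 16.182 × 14.7 = 237.88 kPa
0.5·γ·B·N_γ·s_γ = 0.5 × 18.6 × 1.5 × 11.2 × 0.6 = 93.744 kPa
q_ult = 771.42 + 237.88 + 93.744 = 1103 kPa.
Net ultimate: q_net = 1103 − 16.182 = 1086.9 kPa.
q_all(net) = 1086.9 / 3.5 = 310.53 kPa.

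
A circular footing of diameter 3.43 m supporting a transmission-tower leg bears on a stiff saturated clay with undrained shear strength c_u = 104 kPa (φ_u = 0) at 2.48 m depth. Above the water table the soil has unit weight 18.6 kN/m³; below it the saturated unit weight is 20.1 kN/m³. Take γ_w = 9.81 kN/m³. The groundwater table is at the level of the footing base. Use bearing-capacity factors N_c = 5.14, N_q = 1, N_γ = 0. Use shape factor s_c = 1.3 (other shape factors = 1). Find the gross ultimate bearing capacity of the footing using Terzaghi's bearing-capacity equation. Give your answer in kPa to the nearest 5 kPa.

q_ult ≈ 740 kPa

q = γ·D_f = 18.6 × 2.48 = 46.128 kPa.
c·N_c·s_c = 104 × 5.14 × 1.3 = 694.93 kPa
q·N_q = 46.128 × 1 = 46.128 kPa
q_ult = 694.93 + 46.128 = 741.06 kPa.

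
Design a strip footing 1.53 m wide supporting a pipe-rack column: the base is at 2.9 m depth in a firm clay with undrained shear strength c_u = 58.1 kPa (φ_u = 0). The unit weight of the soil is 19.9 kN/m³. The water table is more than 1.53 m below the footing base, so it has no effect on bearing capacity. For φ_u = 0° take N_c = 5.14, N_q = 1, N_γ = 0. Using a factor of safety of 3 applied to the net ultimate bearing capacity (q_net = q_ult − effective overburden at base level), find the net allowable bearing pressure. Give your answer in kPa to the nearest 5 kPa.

q_all(net) ≈ 100 kPa

q = γ·D_f = 19.9 × 2.9 = 57.71 kPa.
c·N_c = 58.1 × 5.14 = 298.63 kPa
q·N_q = 57.71 × 1 = 57.71 kPa
q_ult = 298.63 + 57.71 = 356.34 kPa.
Net ultimate: q_net = 356.34 − 57.71 = 298.63 kPa.
q_all(net) = 298.63 / 3 = 99.545 kPa.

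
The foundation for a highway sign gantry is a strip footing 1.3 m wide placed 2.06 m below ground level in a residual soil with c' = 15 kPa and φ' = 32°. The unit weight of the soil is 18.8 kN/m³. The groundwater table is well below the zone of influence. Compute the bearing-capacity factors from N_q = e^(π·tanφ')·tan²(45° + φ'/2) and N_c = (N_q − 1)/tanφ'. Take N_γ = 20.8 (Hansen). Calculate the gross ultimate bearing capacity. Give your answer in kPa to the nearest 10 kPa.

q_ult ≈ 1680 kPa

tan32° = 0.6249, so N_q = e^(π×0.6249)·tan²(61°) = 7.121 × 3.255 = 23.18.
N_c = (23.18 − 1)/tan32° = 35.49.
q = γ·D_f = 18.8 × 2.06 = 38.728 kPa.
c·N_c = 15 × 35.49 = 532.35 kPa
q·N_q = 38.728 × 23.177 = 897.59 kPa
0.5·γ·B·N_γ = 0.5 × 18.8 × 1.3 × 20.8 = 254.18 kPa
q_ult = 532.35 + 897.59 + 254.18 = 1684.1 kPa.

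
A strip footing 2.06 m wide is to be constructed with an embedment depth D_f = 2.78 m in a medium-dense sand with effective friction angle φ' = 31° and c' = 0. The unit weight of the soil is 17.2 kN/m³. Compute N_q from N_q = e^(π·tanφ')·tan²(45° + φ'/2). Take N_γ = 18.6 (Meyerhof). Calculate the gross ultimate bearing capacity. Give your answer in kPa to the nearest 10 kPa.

q_ult ≈ 1320 kPa

tan31° = 0.6009, so N_q = e^(π×0.6009)·tan²(60.5°) = 6.604 × 3.124 = 20.63.
q = γ·D_f = 17.2 × 2.78 = 47.816 kPa.
q·N_q = 47.816 × 20.631 = 986.48 kPa
0.5·γ·B·N_γ = 0.5 × 17.2 × 2.06 × 18.6 = 329.52 kPa
q_ult = 986.48 + 329.52 = 1316 kPa.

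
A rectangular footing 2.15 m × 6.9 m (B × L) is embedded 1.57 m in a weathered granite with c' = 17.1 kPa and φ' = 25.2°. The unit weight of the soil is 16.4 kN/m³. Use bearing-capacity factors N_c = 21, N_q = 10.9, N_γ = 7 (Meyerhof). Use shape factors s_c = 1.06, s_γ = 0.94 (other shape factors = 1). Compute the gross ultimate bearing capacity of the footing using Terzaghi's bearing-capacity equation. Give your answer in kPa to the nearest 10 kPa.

q = γ·D_f = 16.4 × 1.57 = 25.748 kPa.
c·N_c·s_c = 17.1 × 21 × 1.06 = 380.65 kPa
q·N_q = 25.748 × 10.9 = 280.65 kPa
0.5·γ·B·N_γ·s_γ = 0.5 × 16.4 × 2.15 × 7 × 0.94 = 116.01 kPa
q_ult = 380.65 + 280.65 + 116.01 = 777.3 kPa.

q_ult ≈ 780 kPa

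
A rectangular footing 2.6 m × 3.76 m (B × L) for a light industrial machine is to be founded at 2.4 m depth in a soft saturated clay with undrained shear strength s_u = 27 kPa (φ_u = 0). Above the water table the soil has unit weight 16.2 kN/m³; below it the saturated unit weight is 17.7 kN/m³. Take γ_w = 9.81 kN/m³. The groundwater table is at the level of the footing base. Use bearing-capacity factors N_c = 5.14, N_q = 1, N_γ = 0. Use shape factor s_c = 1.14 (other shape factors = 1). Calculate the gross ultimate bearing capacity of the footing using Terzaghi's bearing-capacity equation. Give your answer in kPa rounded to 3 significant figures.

Effective surcharge at the founding depth q = γ·D_f = 16.2 × 2.4 = 38.88 kPa.
q_ult = c·N_c·s_c + q·N_q
     = 27 × 5.14 × 1.14 + 38.88 × 1
     = 158.21 + 38.88 = 197.09 kPa.

q_ult ≈ 197 kPa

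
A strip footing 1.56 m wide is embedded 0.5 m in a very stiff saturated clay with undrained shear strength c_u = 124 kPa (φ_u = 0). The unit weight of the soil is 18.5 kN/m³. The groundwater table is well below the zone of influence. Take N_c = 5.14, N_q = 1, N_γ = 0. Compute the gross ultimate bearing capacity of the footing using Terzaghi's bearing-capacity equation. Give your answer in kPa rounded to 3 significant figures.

Overburden at base level: q = 18.5 × 0.5 = 9.25 kPa.
Cohesion term c·N_c = 124 × 5.14 = 637.36 kPa; surcharge term q·N_q = 9.25 × 1 = 9.25 kPa.
q_ult = 637.36 + 9.25 = 646.61 kPa.

q_ult ≈ 647 kPa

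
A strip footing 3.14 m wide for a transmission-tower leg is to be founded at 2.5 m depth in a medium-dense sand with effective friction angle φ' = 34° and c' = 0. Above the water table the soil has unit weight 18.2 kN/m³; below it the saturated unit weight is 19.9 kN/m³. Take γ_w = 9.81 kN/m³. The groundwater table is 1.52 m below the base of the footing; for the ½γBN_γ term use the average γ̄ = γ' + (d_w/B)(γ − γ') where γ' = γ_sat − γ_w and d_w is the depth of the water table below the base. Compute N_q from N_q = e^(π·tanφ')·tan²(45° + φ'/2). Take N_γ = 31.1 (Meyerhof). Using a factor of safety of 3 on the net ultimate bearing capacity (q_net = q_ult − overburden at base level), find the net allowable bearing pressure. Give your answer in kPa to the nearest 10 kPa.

q_all(net) ≈ 660 kPa

N_q = e^(π·tan34°)·tan²(62°) = 29.44.
q = γ·D_f = 18.2 × 2.5 = 45.5 kPa.
γ' = 10.09 kN/m³; averaging over the depth B below the base, γ̄ = γ' + (d_w/B)(γ − γ') = 14.016 kN/m³.
q·N_q = 45.5 × 29.44 = 1339.5 kPa
0.5·γ·B·N_γ = 0.5 × 14.016 × 3.14 × 31.1 = 684.35 kPa
q_ult = 1339.5 + 684.35 = 2023.9 kPa.
q_net = 2023.9 − 45.5 = 1978.4 kPa.
q_all(net) = 1978.4 / 3 = 659.45 kPa.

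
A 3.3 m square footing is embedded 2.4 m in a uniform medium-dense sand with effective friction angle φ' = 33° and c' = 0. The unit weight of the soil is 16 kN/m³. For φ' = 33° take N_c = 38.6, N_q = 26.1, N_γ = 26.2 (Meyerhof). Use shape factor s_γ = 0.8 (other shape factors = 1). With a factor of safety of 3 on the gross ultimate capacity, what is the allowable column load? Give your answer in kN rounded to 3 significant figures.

Effective surcharge at the founding depth q = γ·D_f = 16 × 2.4 = 38.4 kPa.
q_ult = q·N_q + 0.5·γ·B·N_γ·s_γ
     = 38.4 × 26.1 + 0.5 × 16 × 3.3 × 26.2 × 0.8
     = 1002.2 + 553.34 = 1555.6 kPa.
Gross allowable pressure q_all = 1555.6 / 3 = 518.53 kPa.
Footing area = 10.89 m², so allowable column load = 518.53 × 10.89 = 5646.8 kN.

P_all ≈ 5650 kN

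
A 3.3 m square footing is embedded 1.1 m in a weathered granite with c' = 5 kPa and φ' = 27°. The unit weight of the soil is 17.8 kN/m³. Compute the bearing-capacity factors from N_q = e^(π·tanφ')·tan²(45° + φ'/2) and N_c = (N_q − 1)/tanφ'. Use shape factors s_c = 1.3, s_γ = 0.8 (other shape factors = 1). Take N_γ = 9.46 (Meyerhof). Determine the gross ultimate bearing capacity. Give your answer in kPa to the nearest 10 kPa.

q_ult ≈ 640 kPa

tan27° = 0.5095, so N_q = e^(π×0.5095)·tan²(58.5°) = 4.957 × 2.663 = 13.2.
N_c = (13.2 − 1)/tan27° = 23.94.
q = γ·D_f = 17.8 × 1.1 = 19.58 kPa.
c·N_c·s_c = 5 × 23.942 × 1.3 = 155.62 kPa
q·N_q = 19.58 × 13.199 = 258.44 kPa
0.5·γ·B·N_γ·s_γ = 0.5 × 17.8 × 3.3 × 9.46 × 0.8 = 222.27 kPa
q_ult = 155.62 + 258.44 + 222.27 = 636.34 kPa.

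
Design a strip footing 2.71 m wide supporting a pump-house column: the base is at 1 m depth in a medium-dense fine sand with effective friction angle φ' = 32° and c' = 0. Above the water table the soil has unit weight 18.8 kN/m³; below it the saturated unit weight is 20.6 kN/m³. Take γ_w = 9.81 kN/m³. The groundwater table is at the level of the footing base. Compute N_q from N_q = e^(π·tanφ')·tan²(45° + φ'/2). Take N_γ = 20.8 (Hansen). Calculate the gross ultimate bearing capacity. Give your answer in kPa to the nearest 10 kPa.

q_ult ≈ 740 kPa

tan32° = 0.6249, so N_q = e^(π×0.6249)·tan²(61°) = 7.121 × 3.255 = 23.18.
q = γ·D_f = 18.8 × 1 = 18.8 kPa.
For the ½γBN_γ term take γ' = 20.6 − 9.81 = 10.79 kN/m³ (soil below base is submerged).
q·N_q = 18.8 × 23.177 = 435.72 kPa
0.5·γ·B·N_γ = 0.5 × 10.79 × 2.71 × 20.8 = 304.11 kPa
q_ult = 435.72 + 304.11 = 739.83 kPa.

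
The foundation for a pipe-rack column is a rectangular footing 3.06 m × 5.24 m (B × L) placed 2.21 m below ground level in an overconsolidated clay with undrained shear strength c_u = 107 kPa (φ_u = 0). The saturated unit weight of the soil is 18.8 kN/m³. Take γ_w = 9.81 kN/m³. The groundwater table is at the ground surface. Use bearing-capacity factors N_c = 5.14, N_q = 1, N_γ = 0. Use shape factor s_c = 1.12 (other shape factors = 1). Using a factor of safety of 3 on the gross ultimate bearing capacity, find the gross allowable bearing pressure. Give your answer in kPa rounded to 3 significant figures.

q_all ≈ 212 kPa

Water table at ground surface, so effective unit weight γ' = 18.8 − 9.81 = 8.99 kN/m³ is used throughout; overburden q = 8.99 × 2.21 = 19.868 kPa.
Cohesion term c·N_c·s_c = 107 × 5.14 × 1.12 = 615.98 kPa; surcharge term q·N_q = 19.868 × 1 = 19.868 kPa.
q_ult = 615.98 + 19.868 = 635.85 kPa.
q_all = 635.85 / 3 = 211.95 kPa.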